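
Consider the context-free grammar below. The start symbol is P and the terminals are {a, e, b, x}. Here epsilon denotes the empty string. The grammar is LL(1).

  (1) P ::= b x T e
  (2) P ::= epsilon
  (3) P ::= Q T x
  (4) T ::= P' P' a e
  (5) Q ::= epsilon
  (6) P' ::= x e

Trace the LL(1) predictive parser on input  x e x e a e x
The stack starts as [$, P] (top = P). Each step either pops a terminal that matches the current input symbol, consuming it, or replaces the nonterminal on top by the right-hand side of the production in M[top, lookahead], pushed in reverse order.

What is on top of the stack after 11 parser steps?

x

      Stack           Input            Action
   1  $ P             x e x e a e x $  expand P ::= Q T x
   2  $ x T Q         x e x e a e x $  expand Q ::= epsilon
   3  $ x T           x e x e a e x $  expand T ::= P' P' a e
   4  $ x e a P' P'   x e x e a e x $  expand P' ::= x e
   5  $ x e a P' e x  x e x e a e x $  match x
   6  $ x e a P' e    e x e a e x $    match e
   7  $ x e a P'      x e a e x $      expand P' ::= x e
   8  $ x e a e x     x e a e x $      match x
   9  $ x e a e       e a e x $        match e
  10  $ x e a         a e x $          match a
  11  $ x e           e x $            match e
Stack after step 11: $ x (top = x).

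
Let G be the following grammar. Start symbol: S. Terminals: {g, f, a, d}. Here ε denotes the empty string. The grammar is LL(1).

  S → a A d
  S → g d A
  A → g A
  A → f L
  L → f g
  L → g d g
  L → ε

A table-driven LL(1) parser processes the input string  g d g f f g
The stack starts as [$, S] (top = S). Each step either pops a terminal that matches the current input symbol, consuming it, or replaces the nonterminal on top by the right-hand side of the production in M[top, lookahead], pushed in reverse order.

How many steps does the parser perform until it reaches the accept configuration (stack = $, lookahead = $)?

step 1: stack=$ S  input=g d g f f g $  — expand S → g d A
step 2: stack=$ A d g  input=g d g f f g $  — match g
step 3: stack=$ A d  input=d g f f g $  — match d
step 4: stack=$ A  input=g f f g $  — expand A → g A
step 5: stack=$ A g  input=g f f g $  — match g
step 6: stack=$ A  input=f f g $  — expand A → f L
step 7: stack=$ L f  input=f f g $  — match f
step 8: stack=$ L  input=f g $  — expand L → f g
step 9: stack=$ g f  input=f g $  — match f
step 10: stack=$ g  input=g $  — match g
Accept reached after 10 steps.

10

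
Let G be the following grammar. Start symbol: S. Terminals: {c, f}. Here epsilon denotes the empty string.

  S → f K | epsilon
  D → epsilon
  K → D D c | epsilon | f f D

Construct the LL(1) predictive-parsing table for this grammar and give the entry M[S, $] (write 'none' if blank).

S → epsilon

FIRST(S) = {epsilon, f}
FIRST(D) = {epsilon}
FIRST(K) = {epsilon, c, f}  (via D D c)
FOLLOW(S) includes $ since S is the start symbol.
FOLLOW(S): S appears on no right-hand side. Thus FOLLOW(S) = {$}.
For S → f K: FIRST(f K) = {f}, so it goes in M[S, t] for t ∈ {f}.
For S → epsilon: FIRST(epsilon) = {epsilon}, so it goes in M[S, t] for t ∈ {}; since epsilon ∈ FIRST, also for every t ∈ FOLLOW(S) = {$}.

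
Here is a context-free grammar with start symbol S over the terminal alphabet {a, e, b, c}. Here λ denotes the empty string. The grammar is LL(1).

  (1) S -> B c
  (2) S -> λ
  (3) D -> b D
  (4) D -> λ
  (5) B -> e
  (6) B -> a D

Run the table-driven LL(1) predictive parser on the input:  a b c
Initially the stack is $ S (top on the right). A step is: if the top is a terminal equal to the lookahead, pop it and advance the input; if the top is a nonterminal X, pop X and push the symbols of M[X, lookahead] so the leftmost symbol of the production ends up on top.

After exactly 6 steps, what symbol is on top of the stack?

     Stack    Input    Action
  1  $ S      a b c $  expand S -> B c
  2  $ c B    a b c $  expand B -> a D
  3  $ c D a  a b c $  match a
  4  $ c D    b c $    expand D -> b D
  5  $ c D b  b c $    match b
  6  $ c D    c $      expand D -> λ
Stack after step 6: $ c (top = c).

c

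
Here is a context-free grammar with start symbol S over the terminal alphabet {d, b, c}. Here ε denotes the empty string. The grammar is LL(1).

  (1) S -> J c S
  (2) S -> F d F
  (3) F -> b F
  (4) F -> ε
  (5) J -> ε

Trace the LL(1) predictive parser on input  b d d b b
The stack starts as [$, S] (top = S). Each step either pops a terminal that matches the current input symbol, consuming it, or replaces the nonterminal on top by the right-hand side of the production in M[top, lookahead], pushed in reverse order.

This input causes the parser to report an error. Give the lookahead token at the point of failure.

d

step 1: stack=$ S  input=b d d b b $  — expand S -> F d F
step 2: stack=$ F d F  input=b d d b b $  — expand F -> b F
step 3: stack=$ F d F b  input=b d d b b $  — match b
step 4: stack=$ F d F  input=d d b b $  — expand F -> ε
step 5: stack=$ F d  input=d d b b $  — match d
step 6: stack=$ F  input=d b b $  — expand F -> ε
step 7: stack=$  input=d b b $  — error: stack empty but input remains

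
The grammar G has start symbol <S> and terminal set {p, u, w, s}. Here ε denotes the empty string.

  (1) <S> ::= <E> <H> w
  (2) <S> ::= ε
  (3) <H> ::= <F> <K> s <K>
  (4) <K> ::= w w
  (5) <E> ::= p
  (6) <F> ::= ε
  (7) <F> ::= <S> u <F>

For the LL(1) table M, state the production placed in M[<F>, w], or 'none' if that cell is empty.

<F> ::= ε

FIRST(<K>): from <K>::=w w we get {w}. So FIRST(<K>) = {w}.
FIRST(<E>): from <E>::=p we get {p}. So FIRST(<E>) = {p}.
FIRST(<S>): from <S>::=<E> <H> w we get {p}; from <S>::=ε we get {ε}. So FIRST(<S>) = {ε, p}.
FIRST(<F>): from <F>::=ε we get {ε}; from <F>::=<S> u <F> we get {p, u}. So FIRST(<F>) = {ε, p, u}.
FIRST(<H>): from <H>::=<F> <K> s <K> we get {p, u, w}. So FIRST(<H>) = {p, u, w}.
FOLLOW(<S>) includes $ since <S> is the start symbol.
FOLLOW(<F>): in <H>::=<F> <K> s <K>, <F> is followed by <K> s <K> with FIRST {w}; in <F>::=<S> u <F>, the suffix after <F> is empty (adds nothing new). Thus FOLLOW(<F>) = {w}.
For <F> ::= ε: FIRST(ε) = {ε}, so it goes in M[<F>, t] for t ∈ {}; since ε ∈ FIRST, also for every t ∈ FOLLOW(<F>) = {w}.
For <F> ::= <S> u <F>: FIRST(<S> u <F>) = {p, u}, so it goes in M[<F>, t] for t ∈ {p, u}.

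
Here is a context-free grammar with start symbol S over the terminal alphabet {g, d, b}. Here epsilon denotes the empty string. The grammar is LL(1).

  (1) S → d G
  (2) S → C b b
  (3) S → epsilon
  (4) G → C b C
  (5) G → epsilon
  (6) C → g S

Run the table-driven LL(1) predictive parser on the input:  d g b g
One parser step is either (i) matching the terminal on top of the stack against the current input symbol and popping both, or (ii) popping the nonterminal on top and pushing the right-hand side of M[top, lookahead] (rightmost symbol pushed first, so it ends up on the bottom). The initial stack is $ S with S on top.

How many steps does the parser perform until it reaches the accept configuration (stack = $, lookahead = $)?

10

step 1: stack=$ S  input=d g b g $  — expand S → d G
step 2: stack=$ G d  input=d g b g $  — match d
step 3: stack=$ G  input=g b g $  — expand G → C b C
step 4: stack=$ C b C  input=g b g $  — expand C → g S
step 5: stack=$ C b S g  input=g b g $  — match g
step 6: stack=$ C b S  input=b g $  — expand S → epsilon
step 7: stack=$ C b  input=b g $  — match b
step 8: stack=$ C  input=g $  — expand C → g S
step 9: stack=$ S g  input=g $  — match g
step 10: stack=$ S  input=$  — expand S → epsilon
Accept reached after 10 steps.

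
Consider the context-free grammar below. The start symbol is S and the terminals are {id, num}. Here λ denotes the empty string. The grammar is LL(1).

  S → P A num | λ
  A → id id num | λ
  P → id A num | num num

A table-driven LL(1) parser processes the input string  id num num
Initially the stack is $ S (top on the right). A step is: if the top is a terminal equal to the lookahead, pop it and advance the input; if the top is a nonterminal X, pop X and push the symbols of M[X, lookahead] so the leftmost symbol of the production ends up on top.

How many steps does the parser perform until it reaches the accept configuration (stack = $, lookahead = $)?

7

     Stack             Input         Action
  1  $ S               id num num $  expand S → P A num
  2  $ num A P         id num num $  expand P → id A num
  3  $ num A num A id  id num num $  match id
  4  $ num A num A     num num $     expand A → λ
  5  $ num A num       num num $     match num
  6  $ num A           num $         expand A → λ
  7  $ num             num $         match num
Accept reached after 7 steps.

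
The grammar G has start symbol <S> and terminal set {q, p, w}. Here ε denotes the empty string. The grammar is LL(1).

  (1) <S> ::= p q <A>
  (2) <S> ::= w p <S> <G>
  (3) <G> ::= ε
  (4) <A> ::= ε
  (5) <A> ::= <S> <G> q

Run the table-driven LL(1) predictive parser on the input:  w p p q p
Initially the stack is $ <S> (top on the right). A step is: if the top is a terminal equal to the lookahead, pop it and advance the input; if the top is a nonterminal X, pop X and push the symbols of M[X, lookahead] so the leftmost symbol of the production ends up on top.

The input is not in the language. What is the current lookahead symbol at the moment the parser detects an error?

$

      Stack                Input        Action
   1  $ <S>                w p p q p $  expand <S> ::= w p <S> <G>
   2  $ <G> <S> p w        w p p q p $  match w
   3  $ <G> <S> p          p p q p $    match p
   4  $ <G> <S>            p q p $      expand <S> ::= p q <A>
   5  $ <G> <A> q p        p q p $      match p
   6  $ <G> <A> q          q p $        match q
   7  $ <G> <A>            p $          expand <A> ::= <S> <G> q
   8  $ <G> q <G> <S>      p $          expand <S> ::= p q <A>
   9  $ <G> q <G> <A> q p  p $          match p
  10  $ <G> q <G> <A> q    $            error: top is terminal q but lookahead is $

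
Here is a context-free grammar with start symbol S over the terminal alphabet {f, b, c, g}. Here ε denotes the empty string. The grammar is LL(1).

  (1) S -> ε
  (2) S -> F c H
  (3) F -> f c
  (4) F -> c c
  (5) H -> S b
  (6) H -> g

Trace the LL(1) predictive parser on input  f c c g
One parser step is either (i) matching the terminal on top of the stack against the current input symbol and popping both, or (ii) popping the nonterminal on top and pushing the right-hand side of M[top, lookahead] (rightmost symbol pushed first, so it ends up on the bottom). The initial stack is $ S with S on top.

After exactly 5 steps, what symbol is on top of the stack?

H

step 1: stack=$ S  input=f c c g $  — expand S -> F c H
step 2: stack=$ H c F  input=f c c g $  — expand F -> f c
step 3: stack=$ H c c f  input=f c c g $  — match f
step 4: stack=$ H c c  input=c c g $  — match c
step 5: stack=$ H c  input=c g $  — match c
Stack after step 5: $ H (top = H).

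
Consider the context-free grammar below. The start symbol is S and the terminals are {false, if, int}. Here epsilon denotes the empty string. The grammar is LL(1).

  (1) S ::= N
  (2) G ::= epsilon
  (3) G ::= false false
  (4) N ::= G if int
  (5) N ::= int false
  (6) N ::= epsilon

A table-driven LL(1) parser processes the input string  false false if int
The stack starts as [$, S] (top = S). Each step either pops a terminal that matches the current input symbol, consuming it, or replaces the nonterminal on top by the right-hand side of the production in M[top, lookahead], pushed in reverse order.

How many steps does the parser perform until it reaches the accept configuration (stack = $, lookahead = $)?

     Stack                 Input                 Action
  1  $ S                   false false if int $  expand S ::= N
  2  $ N                   false false if int $  expand N ::= G if int
  3  $ int if G            false false if int $  expand G ::= false false
  4  $ int if false false  false false if int $  match false
  5  $ int if false        false if int $        match false
  6  $ int if              if int $              match if
  7  $ int                 int $                 match int
Accept reached after 7 steps.

7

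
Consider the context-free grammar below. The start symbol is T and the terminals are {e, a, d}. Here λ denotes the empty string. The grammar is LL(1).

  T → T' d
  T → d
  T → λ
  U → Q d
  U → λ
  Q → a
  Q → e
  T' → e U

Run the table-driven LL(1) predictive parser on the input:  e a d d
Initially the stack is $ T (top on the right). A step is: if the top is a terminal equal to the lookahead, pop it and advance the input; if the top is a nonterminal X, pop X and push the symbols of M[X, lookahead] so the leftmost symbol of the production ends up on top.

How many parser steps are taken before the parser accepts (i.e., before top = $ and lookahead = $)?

     Stack    Input      Action
  1  $ T      e a d d $  expand T → T' d
  2  $ d T'   e a d d $  expand T' → e U
  3  $ d U e  e a d d $  match e
  4  $ d U    a d d $    expand U → Q d
  5  $ d d Q  a d d $    expand Q → a
  6  $ d d a  a d d $    match a
  7  $ d d    d d $      match d
  8  $ d      d $        match d
Accept reached after 8 steps.

8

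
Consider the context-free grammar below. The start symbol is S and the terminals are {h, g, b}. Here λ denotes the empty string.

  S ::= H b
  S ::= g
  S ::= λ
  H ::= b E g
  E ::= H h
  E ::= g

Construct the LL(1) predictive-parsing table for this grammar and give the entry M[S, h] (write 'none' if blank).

FIRST(H) = {b}
FIRST(S) = {λ, b, g}  (via H b)
FIRST(E) = {b, g}  (via H h)
FOLLOW(S) includes $ since S is the start symbol.
FOLLOW(S): S appears on no right-hand side. Thus FOLLOW(S) = {$}.
For S ::= H b: FIRST(H b) = {b}, so it goes in M[S, t] for t ∈ {b}.
For S ::= g: FIRST(g) = {g}, so it goes in M[S, t] for t ∈ {g}.
For S ::= λ: FIRST(λ) = {λ}, so it goes in M[S, t] for t ∈ {}; since λ ∈ FIRST, also for every t ∈ FOLLOW(S) = {$}.
None of these place a production in M[S, h].

none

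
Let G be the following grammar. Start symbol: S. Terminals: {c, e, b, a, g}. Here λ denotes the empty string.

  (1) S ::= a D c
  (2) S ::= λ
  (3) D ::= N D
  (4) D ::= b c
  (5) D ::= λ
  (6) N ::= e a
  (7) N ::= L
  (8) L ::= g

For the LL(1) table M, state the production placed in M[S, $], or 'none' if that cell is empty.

S ::= λ

FIRST(S): from S::=a D c we get {a}; from S::=λ we get {λ}. So FIRST(S) = {λ, a}.
FIRST(L): from L::=g we get {g}. So FIRST(L) = {g}.
FIRST(N): from N::=e a we get {e}; from N::=L we get {g}. So FIRST(N) = {e, g}.
FIRST(D): from D::=N D we get {e, g}; from D::=b c we get {b}; from D::=λ we get {λ}. So FIRST(D) = {λ, b, e, g}.
FOLLOW(S) includes $ since S is the start symbol.
FOLLOW(S): S appears on no right-hand side. Thus FOLLOW(S) = {$}.
For S ::= a D c: FIRST(a D c) = {a}, so it goes in M[S, t] for t ∈ {a}.
For S ::= λ: FIRST(λ) = {λ}, so it goes in M[S, t] for t ∈ {}; since λ ∈ FIRST, also for every t ∈ FOLLOW(S) = {$}.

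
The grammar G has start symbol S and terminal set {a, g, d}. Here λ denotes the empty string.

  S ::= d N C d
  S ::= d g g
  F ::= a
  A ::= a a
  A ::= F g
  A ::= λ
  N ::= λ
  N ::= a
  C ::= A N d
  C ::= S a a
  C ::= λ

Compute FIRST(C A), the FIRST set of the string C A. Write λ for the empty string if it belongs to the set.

FIRST(S): from S::=d N C d we get {d}; from S::=d g g we get {d}. So FIRST(S) = {d}.
FIRST(F): from F::=a we get {a}. So FIRST(F) = {a}.
FIRST(N): from N::=λ we get {λ}; from N::=a we get {a}. So FIRST(N) = {λ, a}.
FIRST(A): from A::=a a we get {a}; from A::=F g we get {a}; from A::=λ we get {λ}. So FIRST(A) = {λ, a}.
FIRST(C): from C::=A N d we get {a, d}; from C::=S a a we get {d}; from C::=λ we get {λ}. So FIRST(C) = {λ, a, d}.
FIRST(C A): take FIRST of each symbol in turn, carrying on past any symbol whose FIRST contains λ; result {λ, a, d}.

{λ, a, d}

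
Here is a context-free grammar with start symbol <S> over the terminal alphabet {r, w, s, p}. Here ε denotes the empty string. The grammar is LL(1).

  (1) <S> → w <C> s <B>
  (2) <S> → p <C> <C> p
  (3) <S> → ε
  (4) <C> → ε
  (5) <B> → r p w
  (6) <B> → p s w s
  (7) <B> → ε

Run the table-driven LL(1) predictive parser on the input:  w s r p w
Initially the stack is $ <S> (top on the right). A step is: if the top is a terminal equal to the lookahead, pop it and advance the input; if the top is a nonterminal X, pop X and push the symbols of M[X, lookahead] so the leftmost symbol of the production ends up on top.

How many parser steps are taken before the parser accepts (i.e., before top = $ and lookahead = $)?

step 1: stack=$ <S>  input=w s r p w $  — expand <S> → w <C> s <B>
step 2: stack=$ <B> s <C> w  input=w s r p w $  — match w
step 3: stack=$ <B> s <C>  input=s r p w $  — expand <C> → ε
step 4: stack=$ <B> s  input=s r p w $  — match s
step 5: stack=$ <B>  input=r p w $  — expand <B> → r p w
step 6: stack=$ w p r  input=r p w $  — match r
step 7: stack=$ w p  input=p w $  — match p
step 8: stack=$ w  input=w $  — match w
Accept reached after 8 steps.

8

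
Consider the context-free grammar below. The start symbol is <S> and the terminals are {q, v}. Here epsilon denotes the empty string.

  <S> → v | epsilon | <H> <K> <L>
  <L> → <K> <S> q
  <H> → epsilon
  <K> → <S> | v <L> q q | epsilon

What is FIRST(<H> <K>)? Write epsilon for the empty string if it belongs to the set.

FIRST(<H>) = {epsilon}
FIRST(<S>) = {epsilon, q, v}  (via <H> <K> <L>)
FIRST(<K>) = {epsilon, q, v}  (via <S>)
FIRST(<L>) = {q, v}  (via <K> <S> q)
FIRST(<H> <K>): take FIRST of each symbol in turn, carrying on past any symbol whose FIRST contains epsilon; result {epsilon, q, v}.

{epsilon, q, v}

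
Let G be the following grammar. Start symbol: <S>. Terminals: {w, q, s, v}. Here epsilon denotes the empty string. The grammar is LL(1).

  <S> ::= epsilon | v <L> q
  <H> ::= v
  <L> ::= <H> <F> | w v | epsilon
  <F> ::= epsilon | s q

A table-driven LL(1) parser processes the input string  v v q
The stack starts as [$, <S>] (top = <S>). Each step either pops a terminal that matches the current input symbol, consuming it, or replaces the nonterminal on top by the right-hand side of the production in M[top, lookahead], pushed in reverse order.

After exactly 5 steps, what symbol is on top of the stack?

step 1: stack=$ <S>  input=v v q $  — expand <S> ::= v <L> q
step 2: stack=$ q <L> v  input=v v q $  — match v
step 3: stack=$ q <L>  input=v q $  — expand <L> ::= <H> <F>
step 4: stack=$ q <F> <H>  input=v q $  — expand <H> ::= v
step 5: stack=$ q <F> v  input=v q $  — match v
Stack after step 5: $ q <F> (top = <F>).

<F>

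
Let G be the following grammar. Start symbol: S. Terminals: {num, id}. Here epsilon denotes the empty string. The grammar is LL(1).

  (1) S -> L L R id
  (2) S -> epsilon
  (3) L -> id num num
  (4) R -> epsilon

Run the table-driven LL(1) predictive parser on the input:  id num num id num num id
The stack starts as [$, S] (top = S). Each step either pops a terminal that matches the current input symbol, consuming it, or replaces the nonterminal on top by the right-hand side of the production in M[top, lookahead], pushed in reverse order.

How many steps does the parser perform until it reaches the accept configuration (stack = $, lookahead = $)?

11

      Stack                Input                       Action
   1  $ S                  id num num id num num id $  expand S -> L L R id
   2  $ id R L L           id num num id num num id $  expand L -> id num num
   3  $ id R L num num id  id num num id num num id $  match id
   4  $ id R L num num     num num id num num id $     match num
   5  $ id R L num         num id num num id $         match num
   6  $ id R L             id num num id $             expand L -> id num num
   7  $ id R num num id    id num num id $             match id
   8  $ id R num num       num num id $                match num
   9  $ id R num           num id $                    match num
  10  $ id R               id $                        expand R -> epsilon
  11  $ id                 id $                        match id
Accept reached after 11 steps.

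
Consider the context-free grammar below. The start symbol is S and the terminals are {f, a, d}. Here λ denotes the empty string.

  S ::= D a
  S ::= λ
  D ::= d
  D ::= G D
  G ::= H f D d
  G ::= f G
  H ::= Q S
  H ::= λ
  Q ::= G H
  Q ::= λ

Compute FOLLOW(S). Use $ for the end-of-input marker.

FIRST(S) = {λ, d, f}  (via D a)
FIRST(D) = {d, f}  (via G D)
FIRST(G) = {d, f}  (via H f D d)
FIRST(Q) = {λ, d, f}  (via G H)
FIRST(H) = {λ, d, f}  (via Q S)
FOLLOW(S) includes $ since S is the start symbol.
FOLLOW(D): in S::=D a, D is followed by a with FIRST {a}; in D::=G D, the suffix after D is empty (adds nothing new); in G::=H f D d, D is followed by d with FIRST {d}. Thus FOLLOW(D) = {a, d}.
FOLLOW(S): in H::=Q S, the suffix after S is empty, so FOLLOW(S) ⊇ FOLLOW(H) = {d, f}. Thus FOLLOW(S) = {$, d, f}.
FOLLOW(G): in D::=G D, G is followed by D with FIRST {d, f}; in G::=f G, the suffix after G is empty (adds nothing new); in Q::=G H, G is followed by H with FIRST {λ, d, f}; in Q::=G H, the suffix after G is nullable, so FOLLOW(G) ⊇ FOLLOW(Q) = {d, f}. Thus FOLLOW(G) = {d, f}.
FOLLOW(H): in G::=H f D d, H is followed by f D d with FIRST {f}; in Q::=G H, the suffix after H is empty, so FOLLOW(H) ⊇ FOLLOW(Q) = {d, f}. Thus FOLLOW(H) = {d, f}.
FOLLOW(Q): in H::=Q S, Q is followed by S with FIRST {λ, d, f}; in H::=Q S, the suffix after Q is nullable, so FOLLOW(Q) ⊇ FOLLOW(H) = {d, f}. Thus FOLLOW(Q) = {d, f}.

{$, d, f}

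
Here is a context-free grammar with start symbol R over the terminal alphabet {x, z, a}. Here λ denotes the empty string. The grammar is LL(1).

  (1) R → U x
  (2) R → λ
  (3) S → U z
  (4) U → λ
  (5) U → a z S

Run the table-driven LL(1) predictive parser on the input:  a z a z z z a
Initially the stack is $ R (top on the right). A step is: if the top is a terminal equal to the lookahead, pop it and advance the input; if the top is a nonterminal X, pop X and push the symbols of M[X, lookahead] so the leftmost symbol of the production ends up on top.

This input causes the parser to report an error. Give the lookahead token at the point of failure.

a

      Stack        Input            Action
   1  $ R          a z a z z z a $  expand R → U x
   2  $ x U        a z a z z z a $  expand U → a z S
   3  $ x S z a    a z a z z z a $  match a
   4  $ x S z      z a z z z a $    match z
   5  $ x S        a z z z a $      expand S → U z
   6  $ x z U      a z z z a $      expand U → a z S
   7  $ x z S z a  a z z z a $      match a
   8  $ x z S z    z z z a $        match z
   9  $ x z S      z z a $          expand S → U z
  10  $ x z z U    z z a $          expand U → λ
  11  $ x z z      z z a $          match z
  12  $ x z        z a $            match z
  13  $ x          a $              error: top is terminal x but lookahead is a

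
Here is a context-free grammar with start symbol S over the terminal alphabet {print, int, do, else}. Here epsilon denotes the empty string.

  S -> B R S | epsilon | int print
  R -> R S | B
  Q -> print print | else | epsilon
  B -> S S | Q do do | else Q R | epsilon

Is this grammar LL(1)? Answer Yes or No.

FIRST(S) = {epsilon, do, else, int, print}
FIRST(R) = {epsilon, do, else, int, print}
FIRST(Q) = {epsilon, else, print}
FIRST(B) = {epsilon, do, else, int, print}
FOLLOW(S) = {$, do, else, int, print}
FOLLOW(R) = {$, do, else, int, print}
FOLLOW(Q) = {$, do, else, int, print}
FOLLOW(B) = {$, do, else, int, print}
Cell M[B, $] receives both B -> S S and B -> epsilon — the grammar is not LL(1).

No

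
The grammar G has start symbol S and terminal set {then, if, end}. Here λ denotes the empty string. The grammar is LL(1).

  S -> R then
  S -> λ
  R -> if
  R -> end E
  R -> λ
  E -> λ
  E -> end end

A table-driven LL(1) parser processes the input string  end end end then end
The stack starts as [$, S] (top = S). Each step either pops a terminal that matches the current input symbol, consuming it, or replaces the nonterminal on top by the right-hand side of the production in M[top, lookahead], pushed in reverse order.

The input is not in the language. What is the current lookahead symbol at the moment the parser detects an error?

end

step 1: stack=$ S  input=end end end then end $  — expand S -> R then
step 2: stack=$ then R  input=end end end then end $  — expand R -> end E
step 3: stack=$ then E end  input=end end end then end $  — match end
step 4: stack=$ then E  input=end end then end $  — expand E -> end end
step 5: stack=$ then end end  input=end end then end $  — match end
step 6: stack=$ then end  input=end then end $  — match end
step 7: stack=$ then  input=then end $  — match then
step 8: stack=$  input=end $  — error: stack empty but input remains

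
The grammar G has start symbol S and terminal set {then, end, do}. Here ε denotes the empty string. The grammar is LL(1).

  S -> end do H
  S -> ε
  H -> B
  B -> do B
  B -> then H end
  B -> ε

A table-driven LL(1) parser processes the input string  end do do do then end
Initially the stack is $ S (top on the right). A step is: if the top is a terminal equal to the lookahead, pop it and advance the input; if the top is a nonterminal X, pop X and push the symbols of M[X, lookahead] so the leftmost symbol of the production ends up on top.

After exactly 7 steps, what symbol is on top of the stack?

do

     Stack       Input                    Action
  1  $ S         end do do do then end $  expand S -> end do H
  2  $ H do end  end do do do then end $  match end
  3  $ H do      do do do then end $      match do
  4  $ H         do do then end $         expand H -> B
  5  $ B         do do then end $         expand B -> do B
  6  $ B do      do do then end $         match do
  7  $ B         do then end $            expand B -> do B
Stack after step 7: $ B do (top = do).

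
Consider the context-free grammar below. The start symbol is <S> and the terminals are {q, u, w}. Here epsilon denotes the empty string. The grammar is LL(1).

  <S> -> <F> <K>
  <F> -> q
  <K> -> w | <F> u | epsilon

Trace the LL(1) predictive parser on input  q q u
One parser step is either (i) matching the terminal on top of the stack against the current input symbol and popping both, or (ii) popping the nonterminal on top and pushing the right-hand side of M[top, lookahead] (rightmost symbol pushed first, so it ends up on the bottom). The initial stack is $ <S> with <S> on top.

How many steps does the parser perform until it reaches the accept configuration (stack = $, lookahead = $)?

     Stack      Input    Action
  1  $ <S>      q q u $  expand <S> -> <F> <K>
  2  $ <K> <F>  q q u $  expand <F> -> q
  3  $ <K> q    q q u $  match q
  4  $ <K>      q u $    expand <K> -> <F> u
  5  $ u <F>    q u $    expand <F> -> q
  6  $ u q      q u $    match q
  7  $ u        u $      match u
Accept reached after 7 steps.

7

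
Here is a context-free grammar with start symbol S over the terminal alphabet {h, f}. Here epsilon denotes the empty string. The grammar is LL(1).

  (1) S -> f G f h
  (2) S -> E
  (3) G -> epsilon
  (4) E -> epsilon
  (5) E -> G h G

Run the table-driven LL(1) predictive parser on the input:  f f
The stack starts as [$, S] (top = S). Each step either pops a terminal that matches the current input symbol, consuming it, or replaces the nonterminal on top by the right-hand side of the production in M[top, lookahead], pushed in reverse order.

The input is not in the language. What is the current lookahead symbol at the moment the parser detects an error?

$

step 1: stack=$ S  input=f f $  — expand S -> f G f h
step 2: stack=$ h f G f  input=f f $  — match f
step 3: stack=$ h f G  input=f $  — expand G -> epsilon
step 4: stack=$ h f  input=f $  — match f
step 5: stack=$ h  input=$  — error: top is terminal h but lookahead is $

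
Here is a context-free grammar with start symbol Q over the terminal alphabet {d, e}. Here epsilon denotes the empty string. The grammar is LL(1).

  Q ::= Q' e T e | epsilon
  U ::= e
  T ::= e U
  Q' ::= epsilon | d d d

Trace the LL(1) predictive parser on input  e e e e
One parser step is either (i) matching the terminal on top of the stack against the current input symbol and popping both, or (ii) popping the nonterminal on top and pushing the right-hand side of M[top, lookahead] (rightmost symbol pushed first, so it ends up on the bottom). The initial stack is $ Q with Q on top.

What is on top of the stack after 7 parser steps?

e

     Stack       Input      Action
  1  $ Q         e e e e $  expand Q ::= Q' e T e
  2  $ e T e Q'  e e e e $  expand Q' ::= epsilon
  3  $ e T e     e e e e $  match e
  4  $ e T       e e e $    expand T ::= e U
  5  $ e U e     e e e $    match e
  6  $ e U       e e $      expand U ::= e
  7  $ e e       e e $      match e
Stack after step 7: $ e (top = e).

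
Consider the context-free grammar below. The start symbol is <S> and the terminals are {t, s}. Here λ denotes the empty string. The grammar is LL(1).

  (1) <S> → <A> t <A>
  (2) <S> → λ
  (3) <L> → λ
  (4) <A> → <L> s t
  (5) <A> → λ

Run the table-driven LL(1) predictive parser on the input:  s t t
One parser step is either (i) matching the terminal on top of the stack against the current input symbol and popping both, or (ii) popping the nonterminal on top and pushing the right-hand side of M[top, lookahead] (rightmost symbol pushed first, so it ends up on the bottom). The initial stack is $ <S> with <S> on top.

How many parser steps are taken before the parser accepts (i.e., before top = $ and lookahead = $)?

7

     Stack            Input    Action
  1  $ <S>            s t t $  expand <S> → <A> t <A>
  2  $ <A> t <A>      s t t $  expand <A> → <L> s t
  3  $ <A> t t s <L>  s t t $  expand <L> → λ
  4  $ <A> t t s      s t t $  match s
  5  $ <A> t t        t t $    match t
  6  $ <A> t          t $      match t
  7  $ <A>            $        expand <A> → λ
Accept reached after 7 steps.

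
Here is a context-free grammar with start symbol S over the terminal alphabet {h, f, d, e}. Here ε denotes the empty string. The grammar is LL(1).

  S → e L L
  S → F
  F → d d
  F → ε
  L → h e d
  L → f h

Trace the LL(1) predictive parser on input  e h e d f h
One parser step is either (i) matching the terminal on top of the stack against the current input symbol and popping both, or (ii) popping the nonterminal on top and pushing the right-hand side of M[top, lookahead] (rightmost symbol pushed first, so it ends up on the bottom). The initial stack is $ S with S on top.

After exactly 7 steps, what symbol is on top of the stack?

step 1: stack=$ S  input=e h e d f h $  — expand S → e L L
step 2: stack=$ L L e  input=e h e d f h $  — match e
step 3: stack=$ L L  input=h e d f h $  — expand L → h e d
step 4: stack=$ L d e h  input=h e d f h $  — match h
step 5: stack=$ L d e  input=e d f h $  — match e
step 6: stack=$ L d  input=d f h $  — match d
step 7: stack=$ L  input=f h $  — expand L → f h
Stack after step 7: $ h f (top = f).

f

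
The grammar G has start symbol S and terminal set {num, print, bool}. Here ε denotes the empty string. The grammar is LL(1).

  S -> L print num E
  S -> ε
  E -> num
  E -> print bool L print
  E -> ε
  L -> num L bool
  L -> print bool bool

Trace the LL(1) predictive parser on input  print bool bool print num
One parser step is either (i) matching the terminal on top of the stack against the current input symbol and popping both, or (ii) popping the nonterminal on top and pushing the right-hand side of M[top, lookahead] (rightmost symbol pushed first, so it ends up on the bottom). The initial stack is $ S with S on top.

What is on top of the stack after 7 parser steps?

E

step 1: stack=$ S  input=print bool bool print num $  — expand S -> L print num E
step 2: stack=$ E num print L  input=print bool bool print num $  — expand L -> print bool bool
step 3: stack=$ E num print bool bool print  input=print bool bool print num $  — match print
step 4: stack=$ E num print bool bool  input=bool bool print num $  — match bool
step 5: stack=$ E num print bool  input=bool print num $  — match bool
step 6: stack=$ E num print  input=print num $  — match print
step 7: stack=$ E num  input=num $  — match num
Stack after step 7: $ E (top = E).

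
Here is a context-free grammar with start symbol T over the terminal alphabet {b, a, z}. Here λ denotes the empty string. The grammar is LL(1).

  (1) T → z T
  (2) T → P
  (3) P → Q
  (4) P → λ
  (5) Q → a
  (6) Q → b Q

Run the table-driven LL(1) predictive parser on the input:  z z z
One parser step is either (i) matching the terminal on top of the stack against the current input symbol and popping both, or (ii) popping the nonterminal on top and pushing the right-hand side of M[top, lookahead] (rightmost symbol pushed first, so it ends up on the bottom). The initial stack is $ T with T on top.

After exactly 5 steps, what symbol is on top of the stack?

z

     Stack  Input    Action
  1  $ T    z z z $  expand T → z T
  2  $ T z  z z z $  match z
  3  $ T    z z $    expand T → z T
  4  $ T z  z z $    match z
  5  $ T    z $      expand T → z T
Stack after step 5: $ T z (top = z).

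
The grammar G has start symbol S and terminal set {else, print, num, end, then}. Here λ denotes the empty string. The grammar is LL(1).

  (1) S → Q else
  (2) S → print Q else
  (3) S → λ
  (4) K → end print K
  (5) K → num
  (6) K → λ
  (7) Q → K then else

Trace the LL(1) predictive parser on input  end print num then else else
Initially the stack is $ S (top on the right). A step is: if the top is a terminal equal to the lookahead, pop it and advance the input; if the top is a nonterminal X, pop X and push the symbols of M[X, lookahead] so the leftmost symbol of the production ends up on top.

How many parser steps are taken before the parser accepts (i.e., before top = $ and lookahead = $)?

10

step 1: stack=$ S  input=end print num then else else $  — expand S → Q else
step 2: stack=$ else Q  input=end print num then else else $  — expand Q → K then else
step 3: stack=$ else else then K  input=end print num then else else $  — expand K → end print K
step 4: stack=$ else else then K print end  input=end print num then else else $  — match end
step 5: stack=$ else else then K print  input=print num then else else $  — match print
step 6: stack=$ else else then K  input=num then else else $  — expand K → num
step 7: stack=$ else else then num  input=num then else else $  — match num
step 8: stack=$ else else then  input=then else else $  — match then
step 9: stack=$ else else  input=else else $  — match else
step 10: stack=$ else  input=else $  — match else
Accept reached after 10 steps.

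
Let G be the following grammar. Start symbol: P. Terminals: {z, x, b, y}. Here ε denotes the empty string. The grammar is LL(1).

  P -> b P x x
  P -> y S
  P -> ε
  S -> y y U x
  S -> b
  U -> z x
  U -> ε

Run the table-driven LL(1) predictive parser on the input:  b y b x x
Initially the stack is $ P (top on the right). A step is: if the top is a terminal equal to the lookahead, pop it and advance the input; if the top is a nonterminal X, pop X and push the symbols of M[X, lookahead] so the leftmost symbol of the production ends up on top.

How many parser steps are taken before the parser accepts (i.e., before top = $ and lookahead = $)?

     Stack      Input        Action
  1  $ P        b y b x x $  expand P -> b P x x
  2  $ x x P b  b y b x x $  match b
  3  $ x x P    y b x x $    expand P -> y S
  4  $ x x S y  y b x x $    match y
  5  $ x x S    b x x $      expand S -> b
  6  $ x x b    b x x $      match b
  7  $ x x      x x $        match x
  8  $ x        x $          match x
Accept reached after 8 steps.

8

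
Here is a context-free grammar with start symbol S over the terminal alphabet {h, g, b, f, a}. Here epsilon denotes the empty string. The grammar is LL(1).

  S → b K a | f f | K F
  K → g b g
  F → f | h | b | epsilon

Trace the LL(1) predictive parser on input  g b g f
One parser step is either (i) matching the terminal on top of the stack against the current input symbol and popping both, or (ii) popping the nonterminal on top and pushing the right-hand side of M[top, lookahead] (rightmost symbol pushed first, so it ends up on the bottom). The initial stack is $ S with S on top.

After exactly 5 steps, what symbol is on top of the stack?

F

     Stack      Input      Action
  1  $ S        g b g f $  expand S → K F
  2  $ F K      g b g f $  expand K → g b g
  3  $ F g b g  g b g f $  match g
  4  $ F g b    b g f $    match b
  5  $ F g      g f $      match g
Stack after step 5: $ F (top = F).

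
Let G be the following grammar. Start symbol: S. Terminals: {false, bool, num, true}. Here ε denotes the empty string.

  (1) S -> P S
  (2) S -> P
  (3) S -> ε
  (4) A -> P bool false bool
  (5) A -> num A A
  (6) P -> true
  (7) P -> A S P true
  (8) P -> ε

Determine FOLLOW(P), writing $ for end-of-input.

FIRST(S) = {ε, bool, num, true}  (via P S, P)
FIRST(A) = {bool, num, true}  (via P bool false bool)
FIRST(P) = {ε, bool, num, true}  (via A S P true)
FOLLOW(S) includes $ since S is the start symbol.
FOLLOW(S): in S->P S, the suffix after S is empty (adds nothing new); in P->A S P true, S is followed by P true with FIRST {bool, num, true}. Thus FOLLOW(S) = {$, bool, num, true}.
FOLLOW(A): in A->num A A (occurrence 1), A is followed by A with FIRST {bool, num, true}; in A->num A A (occurrence 2), the suffix after A is empty (adds nothing new); in P->A S P true, A is followed by S P true with FIRST {bool, num, true}. Thus FOLLOW(A) = {bool, num, true}.
FOLLOW(P): in S->P S, P is followed by S with FIRST {ε, bool, num, true}; in S->P S, the suffix after P is nullable, so FOLLOW(P) ⊇ FOLLOW(S) = {$, bool, num, true}; in S->P, the suffix after P is empty, so FOLLOW(P) ⊇ FOLLOW(S) = {$, bool, num, true}; in A->P bool false bool, P is followed by bool false bool with FIRST {bool}; in P->A S P true, P is followed by true with FIRST {true}. Thus FOLLOW(P) = {$, bool, num, true}.

{$, bool, num, true}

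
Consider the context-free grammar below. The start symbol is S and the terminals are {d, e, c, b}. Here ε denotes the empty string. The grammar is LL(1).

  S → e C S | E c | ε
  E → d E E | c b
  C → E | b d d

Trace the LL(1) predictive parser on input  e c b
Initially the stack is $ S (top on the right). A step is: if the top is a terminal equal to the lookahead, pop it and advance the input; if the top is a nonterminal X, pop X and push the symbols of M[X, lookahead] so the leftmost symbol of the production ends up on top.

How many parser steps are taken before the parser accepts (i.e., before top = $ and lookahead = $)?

     Stack    Input    Action
  1  $ S      e c b $  expand S → e C S
  2  $ S C e  e c b $  match e
  3  $ S C    c b $    expand C → E
  4  $ S E    c b $    expand E → c b
  5  $ S b c  c b $    match c
  6  $ S b    b $      match b
  7  $ S      $        expand S → ε
Accept reached after 7 steps.

7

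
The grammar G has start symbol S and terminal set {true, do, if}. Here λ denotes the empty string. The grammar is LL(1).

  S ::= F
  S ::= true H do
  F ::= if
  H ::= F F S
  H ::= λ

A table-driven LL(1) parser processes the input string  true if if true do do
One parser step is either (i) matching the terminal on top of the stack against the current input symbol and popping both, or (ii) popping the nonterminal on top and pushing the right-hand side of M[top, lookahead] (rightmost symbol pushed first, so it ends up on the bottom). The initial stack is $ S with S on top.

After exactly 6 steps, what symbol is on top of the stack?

if

step 1: stack=$ S  input=true if if true do do $  — expand S ::= true H do
step 2: stack=$ do H true  input=true if if true do do $  — match true
step 3: stack=$ do H  input=if if true do do $  — expand H ::= F F S
step 4: stack=$ do S F F  input=if if true do do $  — expand F ::= if
step 5: stack=$ do S F if  input=if if true do do $  — match if
step 6: stack=$ do S F  input=if true do do $  — expand F ::= if
Stack after step 6: $ do S if (top = if).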